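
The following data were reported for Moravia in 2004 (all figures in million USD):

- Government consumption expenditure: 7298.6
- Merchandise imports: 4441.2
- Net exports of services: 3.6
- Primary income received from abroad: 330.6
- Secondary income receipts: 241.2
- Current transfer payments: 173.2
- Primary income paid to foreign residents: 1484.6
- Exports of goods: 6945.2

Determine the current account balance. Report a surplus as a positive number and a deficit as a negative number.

1421.6

Goods balance = 6945.2 - 4441.2 = 2504.0
Services balance = 3.6
Trade balance (goods + services) = 2504.0 + 3.6 = 2507.6
Net primary income = 330.6 - 1484.6 = -1154.0
Net secondary income = 241.2 - 173.2 = 68.0
Current account = 2507.6 + (-1154.0) + 68.0 = 1421.6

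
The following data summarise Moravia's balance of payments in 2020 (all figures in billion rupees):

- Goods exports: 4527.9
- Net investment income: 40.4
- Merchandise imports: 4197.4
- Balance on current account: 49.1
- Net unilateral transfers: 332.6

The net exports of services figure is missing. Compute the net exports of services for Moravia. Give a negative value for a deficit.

Current account = goods balance + services balance + net primary income + net secondary income
Sum of the known components = 703.5
Net exports of services = CA - (known components) = 49.1 - 703.5 = -654.4

-654.4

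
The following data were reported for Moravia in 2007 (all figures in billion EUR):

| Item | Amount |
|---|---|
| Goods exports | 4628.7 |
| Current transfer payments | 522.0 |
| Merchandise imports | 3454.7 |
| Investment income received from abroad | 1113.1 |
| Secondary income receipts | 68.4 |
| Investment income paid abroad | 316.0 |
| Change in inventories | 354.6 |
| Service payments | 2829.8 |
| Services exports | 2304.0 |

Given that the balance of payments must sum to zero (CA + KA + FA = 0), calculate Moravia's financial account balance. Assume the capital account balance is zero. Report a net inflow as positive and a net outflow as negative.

-991.7

Goods balance = 4628.7 - 3454.7 = 1174.0
Services balance = 2304.0 - 2829.8 = -525.8
Trade balance (goods + services) = 1174.0 + (-525.8) = 648.2
Net primary income = 1113.1 - 316.0 = 797.1
Net secondary income = 68.4 - 522.0 = -453.6
Current account = 648.2 + 797.1 + (-453.6) = 991.7
Financial account = -(991.7) = -991.7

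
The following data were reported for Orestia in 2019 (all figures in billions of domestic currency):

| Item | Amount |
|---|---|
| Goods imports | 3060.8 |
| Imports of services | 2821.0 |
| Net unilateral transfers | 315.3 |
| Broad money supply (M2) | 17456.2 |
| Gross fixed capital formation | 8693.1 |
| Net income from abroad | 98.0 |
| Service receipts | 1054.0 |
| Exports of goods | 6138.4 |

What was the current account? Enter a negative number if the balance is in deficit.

Goods balance = 6138.4 - 3060.8 = 3077.6
Services balance = 1054.0 - 2821.0 = -1767.0
Trade balance (goods + services) = 3077.6 + (-1767.0) = 1310.6
Net primary income = 98.0
Net secondary income = 315.3
Current account = 1310.6 + 98.0 + 315.3 = 1723.9

1723.9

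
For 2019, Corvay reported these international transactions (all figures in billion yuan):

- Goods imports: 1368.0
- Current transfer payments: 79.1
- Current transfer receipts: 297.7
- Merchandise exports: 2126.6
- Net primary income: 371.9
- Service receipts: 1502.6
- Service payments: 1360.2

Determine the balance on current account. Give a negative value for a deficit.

Goods balance = 2126.6 - 1368.0 = 758.6
Services balance = 1502.6 - 1360.2 = 142.4
Trade balance (goods + services) = 758.6 + 142.4 = 901.0
Net primary income = 371.9
Net secondary income = 297.7 - 79.1 = 218.6
Current account = 901.0 + 371.9 + 218.6 = 1491.5

1491.5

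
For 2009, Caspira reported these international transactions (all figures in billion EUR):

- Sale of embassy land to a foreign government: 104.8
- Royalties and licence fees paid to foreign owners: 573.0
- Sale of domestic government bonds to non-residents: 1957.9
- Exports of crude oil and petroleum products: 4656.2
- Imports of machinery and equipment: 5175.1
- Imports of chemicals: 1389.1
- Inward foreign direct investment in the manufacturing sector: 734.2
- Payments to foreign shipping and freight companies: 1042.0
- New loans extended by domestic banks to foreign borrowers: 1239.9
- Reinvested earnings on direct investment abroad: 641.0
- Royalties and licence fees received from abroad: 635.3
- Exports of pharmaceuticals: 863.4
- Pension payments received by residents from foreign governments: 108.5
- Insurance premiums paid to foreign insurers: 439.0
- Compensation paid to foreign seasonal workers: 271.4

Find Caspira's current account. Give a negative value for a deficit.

Goods: -1389.1 - 5175.1 + 863.4 + 4656.2 = -1044.6
Services: -439.0 - 573.0 + 635.3 - 1042.0 = -1418.7
Primary income: -271.4 + 641.0 = 369.6
Secondary income: 108.5
Current account = (-1044.6) + (-1418.7) + 369.6 + 108.5 = -1985.2
(Excluded from the current account — capital account: sale of embassy land to a foreign government 104.8; financial account: sale of domestic government bonds to non-residents 1957.9, inward foreign direct investment in the manufacturing sector 734.2, new loans extended by domestic banks to foreign borrowers 1239.9.)

-1985.2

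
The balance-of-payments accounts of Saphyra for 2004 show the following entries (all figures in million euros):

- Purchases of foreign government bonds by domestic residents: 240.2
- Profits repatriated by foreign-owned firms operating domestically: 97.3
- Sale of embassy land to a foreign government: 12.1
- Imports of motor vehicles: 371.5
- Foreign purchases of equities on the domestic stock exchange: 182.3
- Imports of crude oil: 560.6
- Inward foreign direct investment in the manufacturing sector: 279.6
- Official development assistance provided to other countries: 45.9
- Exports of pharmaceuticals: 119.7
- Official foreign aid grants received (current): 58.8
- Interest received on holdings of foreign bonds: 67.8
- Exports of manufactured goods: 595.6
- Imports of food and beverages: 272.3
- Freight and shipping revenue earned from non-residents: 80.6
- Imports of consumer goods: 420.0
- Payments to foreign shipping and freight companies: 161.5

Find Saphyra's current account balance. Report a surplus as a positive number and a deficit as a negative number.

-1006.6

Goods: 595.6 - 420.0 - 560.6 - 272.3 + 119.7 - 371.5 = -909.1
Services: 80.6 - 161.5 = -80.9
Primary income: 67.8 - 97.3 = -29.5
Secondary income: 58.8 - 45.9 = 12.9
Current account = (-909.1) + (-80.9) + (-29.5) + 12.9 = -1006.6
(Excluded from the current account — financial account: purchases of foreign government bonds by domestic residents 240.2, foreign purchases of equities on the domestic stock exchange 182.3, inward foreign direct investment in the manufacturing sector 279.6; capital account: sale of embassy land to a foreign government 12.1.)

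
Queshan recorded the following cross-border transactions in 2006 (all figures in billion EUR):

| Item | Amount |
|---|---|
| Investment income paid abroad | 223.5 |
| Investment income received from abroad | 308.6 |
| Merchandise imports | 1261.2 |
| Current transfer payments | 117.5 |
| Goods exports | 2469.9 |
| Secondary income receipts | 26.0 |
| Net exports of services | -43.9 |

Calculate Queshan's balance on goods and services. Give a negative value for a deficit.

Goods balance = 2469.9 - 1261.2 = 1208.7
Services balance = -43.9
Trade balance (goods + services) = 1208.7 + (-43.9) = 1164.8

1164.8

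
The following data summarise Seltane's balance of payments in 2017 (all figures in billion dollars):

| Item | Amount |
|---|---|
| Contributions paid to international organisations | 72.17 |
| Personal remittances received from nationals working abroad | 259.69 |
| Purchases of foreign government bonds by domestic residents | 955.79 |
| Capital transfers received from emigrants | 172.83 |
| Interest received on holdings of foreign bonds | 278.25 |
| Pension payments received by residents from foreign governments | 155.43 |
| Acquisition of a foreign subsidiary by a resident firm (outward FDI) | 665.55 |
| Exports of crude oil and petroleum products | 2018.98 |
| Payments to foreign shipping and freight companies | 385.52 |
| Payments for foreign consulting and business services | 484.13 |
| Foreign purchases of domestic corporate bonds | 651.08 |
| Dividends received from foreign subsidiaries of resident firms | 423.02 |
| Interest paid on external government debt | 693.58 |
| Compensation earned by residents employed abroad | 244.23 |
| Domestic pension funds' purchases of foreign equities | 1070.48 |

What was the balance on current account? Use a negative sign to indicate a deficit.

Goods: 2018.98
Services: -484.13 - 385.52 = -869.65
Primary income: 423.02 + 244.23 - 693.58 + 278.25 = 251.92
Secondary income: 155.43 - 72.17 + 259.69 = 342.95
Current account = 2018.98 + (-869.65) + 251.92 + 342.95 = 1744.20
(Excluded from the current account — financial account: purchases of foreign government bonds by domestic residents 955.79, acquisition of a foreign subsidiary by a resident firm (outward FDI) 665.55, foreign purchases of domestic corporate bonds 651.08, domestic pension funds' purchases of foreign equities 1070.48; capital account: capital transfers received from emigrants 172.83.)

1744.20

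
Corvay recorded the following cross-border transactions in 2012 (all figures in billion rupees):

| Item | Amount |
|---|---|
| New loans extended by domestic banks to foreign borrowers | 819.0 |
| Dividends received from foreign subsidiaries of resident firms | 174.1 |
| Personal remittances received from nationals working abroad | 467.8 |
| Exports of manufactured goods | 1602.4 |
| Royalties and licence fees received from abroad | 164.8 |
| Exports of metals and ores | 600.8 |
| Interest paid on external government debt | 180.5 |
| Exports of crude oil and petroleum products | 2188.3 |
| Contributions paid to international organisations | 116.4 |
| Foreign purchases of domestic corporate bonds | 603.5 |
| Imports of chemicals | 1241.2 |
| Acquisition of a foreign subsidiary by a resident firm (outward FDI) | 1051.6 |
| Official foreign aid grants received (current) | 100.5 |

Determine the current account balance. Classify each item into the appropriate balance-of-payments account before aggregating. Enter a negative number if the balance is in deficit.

Goods: 1602.4 + 2188.3 + 600.8 - 1241.2 = 3150.3
Services: 164.8
Primary income: -180.5 + 174.1 = -6.4
Secondary income: -116.4 + 100.5 + 467.8 = 451.9
Current account = 3150.3 + 164.8 + (-6.4) + 451.9 = 3760.6
(Excluded from the current account — financial account: new loans extended by domestic banks to foreign borrowers 819.0, foreign purchases of domestic corporate bonds 603.5, acquisition of a foreign subsidiary by a resident firm (outward FDI) 1051.6.)

3760.6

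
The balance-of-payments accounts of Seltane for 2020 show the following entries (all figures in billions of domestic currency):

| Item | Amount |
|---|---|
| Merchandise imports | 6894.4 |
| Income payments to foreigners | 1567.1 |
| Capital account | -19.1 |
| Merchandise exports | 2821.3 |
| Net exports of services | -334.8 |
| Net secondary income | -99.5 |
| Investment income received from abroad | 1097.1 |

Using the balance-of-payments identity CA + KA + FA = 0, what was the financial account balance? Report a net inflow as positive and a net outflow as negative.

Goods balance = 2821.3 - 6894.4 = -4073.1
Services balance = -334.8
Trade balance (goods + services) = -4073.1 + (-334.8) = -4407.9
Net primary income = 1097.1 - 1567.1 = -470.0
Net secondary income = -99.5
Current account = -4407.9 + (-470.0) + (-99.5) = -4977.4
Financial account = -(-4977.4 + (-19.1)) = 4996.5

4996.5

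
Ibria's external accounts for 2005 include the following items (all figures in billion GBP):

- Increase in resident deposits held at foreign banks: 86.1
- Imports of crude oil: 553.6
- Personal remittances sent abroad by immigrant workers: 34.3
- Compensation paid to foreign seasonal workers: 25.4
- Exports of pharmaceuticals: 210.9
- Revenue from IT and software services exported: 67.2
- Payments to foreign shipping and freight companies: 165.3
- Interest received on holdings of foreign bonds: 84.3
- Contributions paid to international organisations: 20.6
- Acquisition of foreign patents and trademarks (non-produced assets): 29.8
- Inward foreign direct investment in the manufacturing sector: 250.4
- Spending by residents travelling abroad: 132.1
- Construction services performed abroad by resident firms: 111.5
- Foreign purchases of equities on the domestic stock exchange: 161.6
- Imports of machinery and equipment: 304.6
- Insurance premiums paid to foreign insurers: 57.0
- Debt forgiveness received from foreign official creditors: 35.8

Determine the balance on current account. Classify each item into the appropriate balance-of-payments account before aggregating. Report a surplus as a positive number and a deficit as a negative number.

-819.0

Goods: -304.6 - 553.6 + 210.9 = -647.3
Services: -132.1 - 57.0 + 111.5 + 67.2 - 165.3 = -175.7
Primary income: -25.4 + 84.3 = 58.9
Secondary income: -34.3 - 20.6 = -54.9
Current account = (-647.3) + (-175.7) + 58.9 + (-54.9) = -819.0
(Excluded from the current account — financial account: increase in resident deposits held at foreign banks 86.1, inward foreign direct investment in the manufacturing sector 250.4, foreign purchases of equities on the domestic stock exchange 161.6; capital account: acquisition of foreign patents and trademarks (non-produced assets) 29.8, debt forgiveness received from foreign official creditors 35.8.)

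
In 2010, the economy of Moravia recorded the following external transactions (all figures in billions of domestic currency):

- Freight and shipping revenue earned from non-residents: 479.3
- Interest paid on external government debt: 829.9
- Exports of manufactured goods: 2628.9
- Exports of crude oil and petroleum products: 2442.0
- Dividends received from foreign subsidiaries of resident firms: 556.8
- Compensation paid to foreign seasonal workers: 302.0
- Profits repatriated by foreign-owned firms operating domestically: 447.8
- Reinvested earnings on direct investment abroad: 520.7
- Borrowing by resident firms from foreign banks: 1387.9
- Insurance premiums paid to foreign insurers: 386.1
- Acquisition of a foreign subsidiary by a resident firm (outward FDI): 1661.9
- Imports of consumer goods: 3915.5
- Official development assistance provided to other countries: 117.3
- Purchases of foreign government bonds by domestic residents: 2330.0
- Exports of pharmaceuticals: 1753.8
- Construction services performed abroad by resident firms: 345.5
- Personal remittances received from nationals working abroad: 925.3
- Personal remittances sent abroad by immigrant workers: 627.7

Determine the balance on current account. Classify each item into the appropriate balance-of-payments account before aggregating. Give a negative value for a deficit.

Goods: 1753.8 - 3915.5 + 2628.9 + 2442.0 = 2909.2
Services: 479.3 - 386.1 + 345.5 = 438.7
Primary income: -829.9 - 447.8 + 556.8 - 302.0 + 520.7 = -502.2
Secondary income: 925.3 - 627.7 - 117.3 = 180.3
Current account = 2909.2 + 438.7 + (-502.2) + 180.3 = 3026.0
(Excluded from the current account — financial account: borrowing by resident firms from foreign banks 1387.9, acquisition of a foreign subsidiary by a resident firm (outward FDI) 1661.9, purchases of foreign government bonds by domestic residents 2330.0.)

3026.0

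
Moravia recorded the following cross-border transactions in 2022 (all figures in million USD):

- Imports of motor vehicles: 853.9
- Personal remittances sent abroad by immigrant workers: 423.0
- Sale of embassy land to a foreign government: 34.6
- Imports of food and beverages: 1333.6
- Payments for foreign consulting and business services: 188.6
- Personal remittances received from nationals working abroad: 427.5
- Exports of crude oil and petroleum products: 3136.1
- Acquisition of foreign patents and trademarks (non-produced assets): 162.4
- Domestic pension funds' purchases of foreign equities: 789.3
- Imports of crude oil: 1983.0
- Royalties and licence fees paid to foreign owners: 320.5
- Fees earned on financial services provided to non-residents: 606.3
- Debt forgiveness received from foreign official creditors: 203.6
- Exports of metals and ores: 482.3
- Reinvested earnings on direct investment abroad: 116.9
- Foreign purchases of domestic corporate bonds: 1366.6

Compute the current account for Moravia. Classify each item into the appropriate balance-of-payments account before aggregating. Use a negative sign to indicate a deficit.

Goods: -853.9 - 1333.6 + 3136.1 - 1983.0 + 482.3 = -552.1
Services: -320.5 + 606.3 - 188.6 = 97.2
Primary income: 116.9
Secondary income: 427.5 - 423.0 = 4.5
Current account = (-552.1) + 97.2 + 116.9 + 4.5 = -333.5
(Excluded from the current account — capital account: sale of embassy land to a foreign government 34.6, acquisition of foreign patents and trademarks (non-produced assets) 162.4, debt forgiveness received from foreign official creditors 203.6; financial account: domestic pension funds' purchases of foreign equities 789.3, foreign purchases of domestic corporate bonds 1366.6.)

-333.5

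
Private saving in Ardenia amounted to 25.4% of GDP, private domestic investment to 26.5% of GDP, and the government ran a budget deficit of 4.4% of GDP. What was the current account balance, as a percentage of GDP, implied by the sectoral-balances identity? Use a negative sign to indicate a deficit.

By the sectoral-balances identity, CA = (S_private - I) + (T - G).
Private balance = 25.4 - 26.5 = -1.1
Government balance (T - G) = -4.4
CA = -1.1 + (-4.4) = -5.5

-5.5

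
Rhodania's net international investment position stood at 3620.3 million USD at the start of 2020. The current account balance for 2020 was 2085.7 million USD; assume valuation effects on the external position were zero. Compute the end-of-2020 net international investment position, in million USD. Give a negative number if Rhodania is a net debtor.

With no valuation effects, change in NIIP = current account = 2085.7
End-of-year NIIP = 3620.3 + 2085.7 = 5706.0

5706.0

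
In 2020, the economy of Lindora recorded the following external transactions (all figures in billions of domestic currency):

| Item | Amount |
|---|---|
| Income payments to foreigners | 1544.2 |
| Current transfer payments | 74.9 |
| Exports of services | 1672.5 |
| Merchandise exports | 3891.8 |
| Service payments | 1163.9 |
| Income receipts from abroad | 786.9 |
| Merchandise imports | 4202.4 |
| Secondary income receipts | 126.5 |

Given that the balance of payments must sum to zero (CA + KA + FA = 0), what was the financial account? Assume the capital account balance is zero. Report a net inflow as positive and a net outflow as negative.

Goods balance = 3891.8 - 4202.4 = -310.6
Services balance = 1672.5 - 1163.9 = 508.6
Trade balance (goods + services) = -310.6 + 508.6 = 198.0
Net primary income = 786.9 - 1544.2 = -757.3
Net secondary income = 126.5 - 74.9 = 51.6
Current account = 198.0 + (-757.3) + 51.6 = -507.7
Financial account = -(-507.7) = 507.7

507.7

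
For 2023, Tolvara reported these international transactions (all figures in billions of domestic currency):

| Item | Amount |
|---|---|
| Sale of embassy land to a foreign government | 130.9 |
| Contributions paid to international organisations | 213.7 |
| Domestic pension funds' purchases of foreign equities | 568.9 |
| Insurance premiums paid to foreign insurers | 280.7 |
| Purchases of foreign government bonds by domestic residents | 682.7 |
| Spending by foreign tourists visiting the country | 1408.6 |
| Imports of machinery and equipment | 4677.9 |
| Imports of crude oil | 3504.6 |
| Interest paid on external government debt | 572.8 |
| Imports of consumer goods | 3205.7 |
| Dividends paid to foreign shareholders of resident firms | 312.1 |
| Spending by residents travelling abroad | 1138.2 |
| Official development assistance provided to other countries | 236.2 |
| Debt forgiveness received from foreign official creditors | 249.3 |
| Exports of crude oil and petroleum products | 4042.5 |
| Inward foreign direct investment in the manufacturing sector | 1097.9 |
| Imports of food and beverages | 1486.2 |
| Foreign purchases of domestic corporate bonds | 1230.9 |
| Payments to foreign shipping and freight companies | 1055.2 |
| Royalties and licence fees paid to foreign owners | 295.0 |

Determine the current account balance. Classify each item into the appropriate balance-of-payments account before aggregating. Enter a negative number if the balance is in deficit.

-11527.2

Goods: -3504.6 - 4677.9 - 1486.2 - 3205.7 + 4042.5 = -8831.9
Services: -280.7 - 1055.2 - 1138.2 + 1408.6 - 295.0 = -1360.5
Primary income: -572.8 - 312.1 = -884.9
Secondary income: -236.2 - 213.7 = -449.9
Current account = (-8831.9) + (-1360.5) + (-884.9) + (-449.9) = -11527.2
(Excluded from the current account — capital account: sale of embassy land to a foreign government 130.9, debt forgiveness received from foreign official creditors 249.3; financial account: domestic pension funds' purchases of foreign equities 568.9, purchases of foreign government bonds by domestic residents 682.7, inward foreign direct investment in the manufacturing sector 1097.9, foreign purchases of domestic corporate bonds 1230.9.)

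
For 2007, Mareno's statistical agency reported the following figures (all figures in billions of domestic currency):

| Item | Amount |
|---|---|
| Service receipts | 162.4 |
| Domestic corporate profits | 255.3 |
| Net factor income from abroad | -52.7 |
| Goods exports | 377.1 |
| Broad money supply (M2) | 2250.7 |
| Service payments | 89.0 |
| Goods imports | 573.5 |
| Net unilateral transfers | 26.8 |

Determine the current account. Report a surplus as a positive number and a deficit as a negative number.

Goods balance = 377.1 - 573.5 = -196.4
Services balance = 162.4 - 89.0 = 73.4
Trade balance (goods + services) = -196.4 + 73.4 = -123.0
Net primary income = -52.7
Net secondary income = 26.8
Current account = -123.0 + (-52.7) + 26.8 = -148.9

-148.9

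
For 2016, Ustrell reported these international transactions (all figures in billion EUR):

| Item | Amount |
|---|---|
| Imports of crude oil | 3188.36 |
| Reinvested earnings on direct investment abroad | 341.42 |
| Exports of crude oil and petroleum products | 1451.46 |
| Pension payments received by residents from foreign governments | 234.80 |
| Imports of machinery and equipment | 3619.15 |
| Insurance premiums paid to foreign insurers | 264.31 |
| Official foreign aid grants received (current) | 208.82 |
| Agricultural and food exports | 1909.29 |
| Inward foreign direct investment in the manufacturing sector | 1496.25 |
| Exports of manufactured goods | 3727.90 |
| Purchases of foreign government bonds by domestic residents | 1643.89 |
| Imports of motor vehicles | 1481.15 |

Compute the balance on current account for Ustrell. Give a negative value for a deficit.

-679.28

Goods: 1909.29 - 3619.15 + 1451.46 + 3727.90 - 3188.36 - 1481.15 = -1200.01
Services: -264.31
Primary income: 341.42
Secondary income: 208.82 + 234.80 = 443.62
Current account = (-1200.01) + (-264.31) + 341.42 + 443.62 = -679.28
(Excluded from the current account — financial account: inward foreign direct investment in the manufacturing sector 1496.25, purchases of foreign government bonds by domestic residents 1643.89.)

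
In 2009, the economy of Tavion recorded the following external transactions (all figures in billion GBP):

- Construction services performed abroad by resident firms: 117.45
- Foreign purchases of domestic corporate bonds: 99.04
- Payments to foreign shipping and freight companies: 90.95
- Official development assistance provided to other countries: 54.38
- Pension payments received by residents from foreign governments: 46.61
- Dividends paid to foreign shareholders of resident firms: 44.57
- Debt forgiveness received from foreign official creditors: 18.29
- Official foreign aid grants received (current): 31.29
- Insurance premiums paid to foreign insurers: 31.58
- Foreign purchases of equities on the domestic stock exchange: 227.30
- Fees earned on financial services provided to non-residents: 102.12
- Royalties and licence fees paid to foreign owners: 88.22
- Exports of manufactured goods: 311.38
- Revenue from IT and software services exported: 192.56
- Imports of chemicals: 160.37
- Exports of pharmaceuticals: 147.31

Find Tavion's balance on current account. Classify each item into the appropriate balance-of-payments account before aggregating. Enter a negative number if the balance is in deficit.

478.65

Goods: 147.31 - 160.37 + 311.38 = 298.32
Services: 102.12 + 192.56 - 88.22 - 31.58 + 117.45 - 90.95 = 201.38
Primary income: -44.57
Secondary income: 31.29 + 46.61 - 54.38 = 23.52
Current account = 298.32 + 201.38 + (-44.57) + 23.52 = 478.65
(Excluded from the current account — financial account: foreign purchases of domestic corporate bonds 99.04, foreign purchases of equities on the domestic stock exchange 227.30; capital account: debt forgiveness received from foreign official creditors 18.29.)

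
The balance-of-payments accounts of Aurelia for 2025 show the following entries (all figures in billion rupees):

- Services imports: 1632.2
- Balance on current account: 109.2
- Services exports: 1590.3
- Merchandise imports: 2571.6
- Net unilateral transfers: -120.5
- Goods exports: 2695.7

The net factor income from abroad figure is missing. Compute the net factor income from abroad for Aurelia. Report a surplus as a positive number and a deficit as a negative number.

147.5

Current account = goods balance + services balance + net primary income + net secondary income
Sum of the known components = -38.3
Net factor income from abroad = CA - (known components) = 109.2 - (-38.3) = 147.5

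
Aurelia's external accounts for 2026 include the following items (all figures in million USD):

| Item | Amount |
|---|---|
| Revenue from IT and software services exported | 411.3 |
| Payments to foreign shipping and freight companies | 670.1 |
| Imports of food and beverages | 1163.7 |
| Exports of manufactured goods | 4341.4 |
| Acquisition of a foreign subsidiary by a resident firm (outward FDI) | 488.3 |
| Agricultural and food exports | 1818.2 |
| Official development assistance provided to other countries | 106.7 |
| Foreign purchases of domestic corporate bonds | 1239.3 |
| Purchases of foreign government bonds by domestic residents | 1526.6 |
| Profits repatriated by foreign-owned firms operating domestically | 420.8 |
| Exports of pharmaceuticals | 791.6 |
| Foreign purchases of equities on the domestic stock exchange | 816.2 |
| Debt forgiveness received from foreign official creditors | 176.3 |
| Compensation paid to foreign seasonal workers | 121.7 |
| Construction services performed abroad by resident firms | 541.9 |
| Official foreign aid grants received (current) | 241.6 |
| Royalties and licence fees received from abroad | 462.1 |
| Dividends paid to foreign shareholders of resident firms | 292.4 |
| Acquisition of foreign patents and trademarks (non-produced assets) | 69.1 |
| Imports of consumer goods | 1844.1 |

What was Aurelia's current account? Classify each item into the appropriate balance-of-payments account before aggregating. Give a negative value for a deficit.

3988.6

Goods: 4341.4 - 1844.1 - 1163.7 + 791.6 + 1818.2 = 3943.4
Services: 541.9 + 411.3 + 462.1 - 670.1 = 745.2
Primary income: -420.8 - 292.4 - 121.7 = -834.9
Secondary income: -106.7 + 241.6 = 134.9
Current account = 3943.4 + 745.2 + (-834.9) + 134.9 = 3988.6
(Excluded from the current account — financial account: acquisition of a foreign subsidiary by a resident firm (outward FDI) 488.3, foreign purchases of domestic corporate bonds 1239.3, purchases of foreign government bonds by domestic residents 1526.6, foreign purchases of equities on the domestic stock exchange 816.2; capital account: debt forgiveness received from foreign official creditors 176.3, acquisition of foreign patents and trademarks (non-produced assets) 69.1.)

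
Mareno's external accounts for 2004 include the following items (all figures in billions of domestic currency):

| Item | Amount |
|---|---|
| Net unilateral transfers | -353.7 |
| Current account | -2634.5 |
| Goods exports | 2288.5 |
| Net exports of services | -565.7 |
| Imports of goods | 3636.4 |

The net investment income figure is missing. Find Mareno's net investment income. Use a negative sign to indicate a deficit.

-367.2

Current account = goods balance + services balance + net primary income + net secondary income
Sum of the known components = -2267.3
Net investment income = CA - (known components) = -2634.5 - (-2267.3) = -367.2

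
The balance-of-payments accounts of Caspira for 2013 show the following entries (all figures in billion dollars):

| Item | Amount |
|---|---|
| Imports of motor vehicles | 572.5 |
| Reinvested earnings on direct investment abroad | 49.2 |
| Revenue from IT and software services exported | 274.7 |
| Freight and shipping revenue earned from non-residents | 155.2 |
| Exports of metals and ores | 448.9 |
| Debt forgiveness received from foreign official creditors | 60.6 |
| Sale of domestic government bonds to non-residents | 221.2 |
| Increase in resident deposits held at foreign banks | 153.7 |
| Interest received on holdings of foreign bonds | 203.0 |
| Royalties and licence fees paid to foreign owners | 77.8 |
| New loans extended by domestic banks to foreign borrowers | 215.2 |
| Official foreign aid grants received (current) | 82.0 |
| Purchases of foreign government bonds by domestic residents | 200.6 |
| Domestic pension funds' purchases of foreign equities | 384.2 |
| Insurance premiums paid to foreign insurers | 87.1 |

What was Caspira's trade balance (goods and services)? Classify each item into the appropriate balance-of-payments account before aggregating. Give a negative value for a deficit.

141.4

Goods: -572.5 + 448.9 = -123.6
Services: -77.8 + 155.2 + 274.7 - 87.1 = 265.0
Trade balance = -123.6 + 265.0 = 141.4
(Excluded from the trade balance — primary income: reinvested earnings on direct investment abroad 49.2, interest received on holdings of foreign bonds 203.0; capital account: debt forgiveness received from foreign official creditors 60.6; financial account: sale of domestic government bonds to non-residents 221.2, increase in resident deposits held at foreign banks 153.7, new loans extended by domestic banks to foreign borrowers 215.2, purchases of foreign government bonds by domestic residents 200.6, domestic pension funds' purchases of foreign equities 384.2; secondary income: official foreign aid grants received (current) 82.0.)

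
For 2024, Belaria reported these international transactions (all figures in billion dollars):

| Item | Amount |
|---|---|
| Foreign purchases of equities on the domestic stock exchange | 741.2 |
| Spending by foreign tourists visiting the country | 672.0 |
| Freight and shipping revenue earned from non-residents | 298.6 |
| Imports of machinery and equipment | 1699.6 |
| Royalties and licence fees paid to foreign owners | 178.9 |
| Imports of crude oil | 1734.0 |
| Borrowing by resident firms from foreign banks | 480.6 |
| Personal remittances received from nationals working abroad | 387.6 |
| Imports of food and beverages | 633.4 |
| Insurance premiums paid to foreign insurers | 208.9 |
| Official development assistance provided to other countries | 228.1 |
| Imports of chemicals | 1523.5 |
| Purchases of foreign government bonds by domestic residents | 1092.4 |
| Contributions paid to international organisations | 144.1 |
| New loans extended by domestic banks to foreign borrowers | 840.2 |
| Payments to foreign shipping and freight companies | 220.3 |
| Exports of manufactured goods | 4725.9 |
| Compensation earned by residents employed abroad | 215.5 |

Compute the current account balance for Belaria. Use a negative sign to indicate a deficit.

Goods: -1523.5 - 633.4 + 4725.9 - 1734.0 - 1699.6 = -864.6
Services: 298.6 - 220.3 - 208.9 + 672.0 - 178.9 = 362.5
Primary income: 215.5
Secondary income: -144.1 - 228.1 + 387.6 = 15.4
Current account = (-864.6) + 362.5 + 215.5 + 15.4 = -271.2
(Excluded from the current account — financial account: foreign purchases of equities on the domestic stock exchange 741.2, borrowing by resident firms from foreign banks 480.6, purchases of foreign government bonds by domestic residents 1092.4, new loans extended by domestic banks to foreign borrowers 840.2.)

-271.2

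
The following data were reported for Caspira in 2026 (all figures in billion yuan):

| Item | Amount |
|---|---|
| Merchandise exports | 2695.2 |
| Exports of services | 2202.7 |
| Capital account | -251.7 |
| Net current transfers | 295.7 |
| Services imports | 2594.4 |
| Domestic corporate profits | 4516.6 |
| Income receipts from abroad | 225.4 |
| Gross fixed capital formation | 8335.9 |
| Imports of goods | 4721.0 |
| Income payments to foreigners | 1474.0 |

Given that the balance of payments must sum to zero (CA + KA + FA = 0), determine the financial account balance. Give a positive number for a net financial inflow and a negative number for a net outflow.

3622.1

Goods balance = 2695.2 - 4721.0 = -2025.8
Services balance = 2202.7 - 2594.4 = -391.7
Trade balance (goods + services) = -2025.8 + (-391.7) = -2417.5
Net primary income = 225.4 - 1474.0 = -1248.6
Net secondary income = 295.7
Current account = -2417.5 + (-1248.6) + 295.7 = -3370.4
Financial account = -(-3370.4 + (-251.7)) = 3622.1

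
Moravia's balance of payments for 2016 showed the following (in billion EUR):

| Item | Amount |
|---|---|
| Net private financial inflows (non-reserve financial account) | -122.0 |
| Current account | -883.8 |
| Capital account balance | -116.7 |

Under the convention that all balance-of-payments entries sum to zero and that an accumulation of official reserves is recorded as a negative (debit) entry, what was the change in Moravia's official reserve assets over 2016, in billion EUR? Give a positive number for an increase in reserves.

-1122.5

Official reserve transactions balance = -((-883.8) + (-116.7) + (-122.0)) = 1122.5
An accumulation of reserves is recorded as a debit (negative entry), so the change in the stock of reserves is the negative of that balance.
Change in official reserves = -(1122.5) = -1122.5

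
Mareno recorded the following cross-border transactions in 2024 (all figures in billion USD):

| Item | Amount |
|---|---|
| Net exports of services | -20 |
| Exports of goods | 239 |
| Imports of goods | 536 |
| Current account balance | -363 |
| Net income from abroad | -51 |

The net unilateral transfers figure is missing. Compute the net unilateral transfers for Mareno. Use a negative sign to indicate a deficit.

5

Current account = goods balance + services balance + net primary income + net secondary income
Sum of the known components = -368
Net unilateral transfers = CA - (known components) = -363 - (-368) = 5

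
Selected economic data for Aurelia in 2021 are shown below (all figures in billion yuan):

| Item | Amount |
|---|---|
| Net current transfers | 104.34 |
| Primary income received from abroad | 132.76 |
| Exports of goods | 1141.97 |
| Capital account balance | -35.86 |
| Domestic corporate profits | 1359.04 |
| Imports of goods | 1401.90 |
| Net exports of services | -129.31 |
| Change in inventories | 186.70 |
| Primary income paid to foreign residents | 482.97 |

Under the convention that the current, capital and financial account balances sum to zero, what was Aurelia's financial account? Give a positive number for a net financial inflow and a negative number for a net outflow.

Goods balance = 1141.97 - 1401.90 = -259.93
Services balance = -129.31
Trade balance (goods + services) = -259.93 + (-129.31) = -389.24
Net primary income = 132.76 - 482.97 = -350.21
Net secondary income = 104.34
Current account = -389.24 + (-350.21) + 104.34 = -635.11
Financial account = -(-635.11 + (-35.86)) = 670.97

670.97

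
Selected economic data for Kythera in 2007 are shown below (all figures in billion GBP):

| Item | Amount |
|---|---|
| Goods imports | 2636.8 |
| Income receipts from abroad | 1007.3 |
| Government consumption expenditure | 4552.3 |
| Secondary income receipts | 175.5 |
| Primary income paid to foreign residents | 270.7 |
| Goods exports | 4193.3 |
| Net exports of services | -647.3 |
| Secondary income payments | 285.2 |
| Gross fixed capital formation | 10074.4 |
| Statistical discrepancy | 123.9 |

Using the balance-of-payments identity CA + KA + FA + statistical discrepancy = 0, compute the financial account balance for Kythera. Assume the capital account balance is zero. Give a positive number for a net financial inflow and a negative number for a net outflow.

-1660.0

Goods balance = 4193.3 - 2636.8 = 1556.5
Services balance = -647.3
Trade balance (goods + services) = 1556.5 + (-647.3) = 909.2
Net primary income = 1007.3 - 270.7 = 736.6
Net secondary income = 175.5 - 285.2 = -109.7
Current account = 909.2 + 736.6 + (-109.7) = 1536.1
Financial account = -(1536.1 + 123.9) = -1660.0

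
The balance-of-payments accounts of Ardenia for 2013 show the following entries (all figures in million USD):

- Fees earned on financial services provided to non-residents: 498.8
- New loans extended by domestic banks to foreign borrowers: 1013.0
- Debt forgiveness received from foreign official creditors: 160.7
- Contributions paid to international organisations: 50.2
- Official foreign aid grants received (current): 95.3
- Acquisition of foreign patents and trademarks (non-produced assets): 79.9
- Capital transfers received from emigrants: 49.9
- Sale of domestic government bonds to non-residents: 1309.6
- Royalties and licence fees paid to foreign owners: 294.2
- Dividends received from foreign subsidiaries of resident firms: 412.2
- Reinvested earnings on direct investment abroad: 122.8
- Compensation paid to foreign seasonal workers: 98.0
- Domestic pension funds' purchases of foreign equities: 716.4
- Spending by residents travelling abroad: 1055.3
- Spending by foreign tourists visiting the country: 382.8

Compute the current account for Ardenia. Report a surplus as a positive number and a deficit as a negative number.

14.2

Services: -1055.3 - 294.2 + 382.8 + 498.8 = -467.9
Primary income: 412.2 - 98.0 + 122.8 = 437.0
Secondary income: 95.3 - 50.2 = 45.1
Current account = (-467.9) + 437.0 + 45.1 = 14.2
(Excluded from the current account — financial account: new loans extended by domestic banks to foreign borrowers 1013.0, sale of domestic government bonds to non-residents 1309.6, domestic pension funds' purchases of foreign equities 716.4; capital account: debt forgiveness received from foreign official creditors 160.7, acquisition of foreign patents and trademarks (non-produced assets) 79.9, capital transfers received from emigrants 49.9.)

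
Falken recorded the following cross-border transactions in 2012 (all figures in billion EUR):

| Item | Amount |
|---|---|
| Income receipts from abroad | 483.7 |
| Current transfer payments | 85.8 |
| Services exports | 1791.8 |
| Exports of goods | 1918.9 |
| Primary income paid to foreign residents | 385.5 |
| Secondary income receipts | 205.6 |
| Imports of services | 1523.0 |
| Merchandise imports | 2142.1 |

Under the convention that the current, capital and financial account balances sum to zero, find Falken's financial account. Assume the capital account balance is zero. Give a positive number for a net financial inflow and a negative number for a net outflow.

Goods balance = 1918.9 - 2142.1 = -223.2
Services balance = 1791.8 - 1523.0 = 268.8
Trade balance (goods + services) = -223.2 + 268.8 = 45.6
Net primary income = 483.7 - 385.5 = 98.2
Net secondary income = 205.6 - 85.8 = 119.8
Current account = 45.6 + 98.2 + 119.8 = 263.6
Financial account = -(263.6) = -263.6

-263.6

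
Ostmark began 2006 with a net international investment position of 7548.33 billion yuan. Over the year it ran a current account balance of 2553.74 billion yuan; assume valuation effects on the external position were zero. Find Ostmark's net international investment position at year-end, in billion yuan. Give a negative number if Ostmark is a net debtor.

With no valuation effects, change in NIIP = current account = 2553.74
End-of-year NIIP = 7548.33 + 2553.74 = 10102.07

10102.07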